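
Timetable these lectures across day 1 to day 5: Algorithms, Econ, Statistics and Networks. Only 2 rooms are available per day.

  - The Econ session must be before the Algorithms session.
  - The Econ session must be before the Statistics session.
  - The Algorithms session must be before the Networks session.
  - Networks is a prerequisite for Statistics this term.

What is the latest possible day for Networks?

day 4

Precedence pushes Networks to at least day 3; downstream work caps Networks at day 4.
Networks at day 4 is achievable: Econ -> day 1, Algorithms -> day 2, Networks -> day 4, Statistics -> day 5.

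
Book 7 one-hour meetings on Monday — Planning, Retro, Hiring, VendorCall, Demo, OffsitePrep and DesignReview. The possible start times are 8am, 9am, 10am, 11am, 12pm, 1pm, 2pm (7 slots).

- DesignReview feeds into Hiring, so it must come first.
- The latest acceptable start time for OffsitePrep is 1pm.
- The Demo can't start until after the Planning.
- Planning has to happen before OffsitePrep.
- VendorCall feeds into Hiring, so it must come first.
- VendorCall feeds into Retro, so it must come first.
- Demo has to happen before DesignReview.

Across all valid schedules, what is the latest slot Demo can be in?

12pm

Precedence pushes Demo to at least 9am; downstream work caps Demo at 12pm.
Demo at 12pm is achievable: VendorCall=8am, Demo=12pm, Retro=9am, DesignReview=1pm, Planning=8am, Hiring=2pm, OffsitePrep=9am.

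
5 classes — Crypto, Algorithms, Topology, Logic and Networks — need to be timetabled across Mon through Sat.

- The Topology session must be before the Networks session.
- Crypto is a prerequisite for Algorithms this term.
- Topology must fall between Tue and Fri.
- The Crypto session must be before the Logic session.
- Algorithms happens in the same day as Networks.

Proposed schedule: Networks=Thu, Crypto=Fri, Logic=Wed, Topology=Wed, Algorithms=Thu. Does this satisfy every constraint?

No — it violates: The Crypto session must be before the Logic session

The Crypto session must be before the Logic session — violated.
Crypto is a prerequisite for Algorithms this term — violated.
Topology must fall between Tue and Fri — holds.
Algorithms happens in the same day as Networks — holds.
The Topology session must be before the Networks session — holds.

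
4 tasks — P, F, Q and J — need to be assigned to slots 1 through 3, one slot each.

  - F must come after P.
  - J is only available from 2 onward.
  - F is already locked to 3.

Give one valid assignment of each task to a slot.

J=2; Q=1; P=1; F=3

Checking: P(1) before F(3); J=2 in [2,3]; F=3 in [3,3].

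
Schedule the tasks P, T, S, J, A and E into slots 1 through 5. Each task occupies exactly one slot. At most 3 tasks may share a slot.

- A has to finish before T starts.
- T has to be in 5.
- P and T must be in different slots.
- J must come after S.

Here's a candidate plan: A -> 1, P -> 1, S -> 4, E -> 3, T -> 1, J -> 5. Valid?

P and T must be in different slots — violated.
At most 3 tasks may share a slot — holds.
J must come after S — holds.
T has to be in 5 — violated.
A has to finish before T starts — violated.

No — it violates: P and T must be in different slots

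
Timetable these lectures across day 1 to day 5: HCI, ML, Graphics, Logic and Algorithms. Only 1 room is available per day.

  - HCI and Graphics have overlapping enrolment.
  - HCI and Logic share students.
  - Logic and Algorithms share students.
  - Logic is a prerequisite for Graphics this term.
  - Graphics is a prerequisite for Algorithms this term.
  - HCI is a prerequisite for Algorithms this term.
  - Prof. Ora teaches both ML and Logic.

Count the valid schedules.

15

Splitting on HCI: it can be day 1 (4), day 2 (4), day 3 (4), day 4 (3). Listing each branch's schedules as (ML, Graphics, Logic, Algorithms) by day number:
HCI=day 1: (2,4,3,5) (3,4,2,5) (4,3,2,5) (5,3,2,4) — 4.
HCI=day 2: (1,4,3,5) (3,4,1,5) (4,3,1,5) (5,3,1,4) — 4.
HCI=day 3: (1,4,2,5) (2,4,1,5) (4,2,1,5) (5,2,1,4) — 4.
HCI=day 4: (1,3,2,5) (2,3,1,5) (3,2,1,5) — 3.
Summing: 4 + 4 + 4 + 3 = 15.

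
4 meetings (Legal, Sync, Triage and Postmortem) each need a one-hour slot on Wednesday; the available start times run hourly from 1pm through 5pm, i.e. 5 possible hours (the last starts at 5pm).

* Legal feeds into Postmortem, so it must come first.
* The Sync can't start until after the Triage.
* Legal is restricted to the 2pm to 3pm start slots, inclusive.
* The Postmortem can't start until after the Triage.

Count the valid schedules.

45

Splitting on Legal: it can be 2pm (26), 3pm (19). Listing each branch's schedules as (Sync, Triage, Postmortem):
Legal=2pm: (2pm,1pm,3pm) (2pm,1pm,4pm) (2pm,1pm,5pm) (3pm,1pm,3pm) (3pm,1pm,4pm) (3pm,1pm,5pm) (3pm,2pm,3pm) (3pm,2pm,4pm) (3pm,2pm,5pm) (4pm,1pm,3pm) (4pm,1pm,4pm) (4pm,1pm,5pm) (4pm,2pm,3pm) (4pm,2pm,4pm) (4pm,2pm,5pm) (4pm,3pm,4pm) (4pm,3pm,5pm) (5pm,1pm,3pm) (5pm,1pm,4pm) (5pm,1pm,5pm) (5pm,2pm,3pm) (5pm,2pm,4pm) (5pm,2pm,5pm) (5pm,3pm,4pm) (5pm,3pm,5pm) (5pm,4pm,5pm) — 26.
Legal=3pm: (2pm,1pm,4pm) (2pm,1pm,5pm) (3pm,1pm,4pm) (3pm,1pm,5pm) (3pm,2pm,4pm) (3pm,2pm,5pm) (4pm,1pm,4pm) (4pm,1pm,5pm) (4pm,2pm,4pm) (4pm,2pm,5pm) (4pm,3pm,4pm) (4pm,3pm,5pm) (5pm,1pm,4pm) (5pm,1pm,5pm) (5pm,2pm,4pm) (5pm,2pm,5pm) (5pm,3pm,4pm) (5pm,3pm,5pm) (5pm,4pm,5pm) — 19.
Summing: 26 + 19 = 45.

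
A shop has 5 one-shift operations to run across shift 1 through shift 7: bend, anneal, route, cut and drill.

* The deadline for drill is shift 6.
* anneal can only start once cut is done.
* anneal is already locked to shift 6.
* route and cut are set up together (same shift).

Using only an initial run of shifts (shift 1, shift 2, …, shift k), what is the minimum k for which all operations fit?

The precedence chain requires at least 2 distinct shifts.
anneal can't be placed before shift 6, so the schedule must run through at least shift 6.
6 works (last occupied shift: shift 6): for example bend -> shift 1; cut -> shift 1; anneal -> shift 6; route -> shift 1; drill -> shift 1.

6 shifts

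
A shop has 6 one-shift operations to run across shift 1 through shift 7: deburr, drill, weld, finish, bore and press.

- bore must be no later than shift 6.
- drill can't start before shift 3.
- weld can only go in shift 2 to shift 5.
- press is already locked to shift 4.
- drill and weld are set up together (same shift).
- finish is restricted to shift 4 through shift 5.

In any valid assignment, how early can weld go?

Weld is available from shift 2; weld must be in the same shift as drill, which can't be before shift 3, so weld is at least shift 3; weld's own window allows nothing later than shift 5.
weld at shift 3 is achievable: finish in shift 4, weld in shift 3, bore in shift 1, press in shift 4, drill in shift 3, deburr in shift 1.

shift 3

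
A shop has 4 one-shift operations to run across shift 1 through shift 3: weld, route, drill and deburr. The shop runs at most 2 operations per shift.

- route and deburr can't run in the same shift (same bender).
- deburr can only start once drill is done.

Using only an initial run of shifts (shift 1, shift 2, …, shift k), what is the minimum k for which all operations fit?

The precedence chain requires at least 2 distinct shifts.
With at most 2 per shift and 4 operations, at least 2 shifts are needed.
2 works (last occupied shift: shift 2): for example route in shift 1, drill in shift 1, deburr in shift 2, weld in shift 2.

2 shifts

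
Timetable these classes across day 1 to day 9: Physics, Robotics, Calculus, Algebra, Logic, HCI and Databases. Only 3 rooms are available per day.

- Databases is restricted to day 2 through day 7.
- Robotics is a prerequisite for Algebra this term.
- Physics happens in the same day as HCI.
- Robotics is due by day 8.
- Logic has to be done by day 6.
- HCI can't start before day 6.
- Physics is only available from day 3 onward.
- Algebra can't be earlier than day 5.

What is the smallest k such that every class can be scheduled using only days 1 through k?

6

The precedence chain requires at least 2 distinct days.
With at most 3 per day and 7 classes, at least 3 days are needed.
HCI can't be placed before day 6, so the schedule must run through at least day 6.
6 works (last occupied day: day 6): for example Calculus=day 1, Algebra=day 5, Logic=day 1, Databases=day 2, HCI=day 6, Robotics=day 1, Physics=day 6.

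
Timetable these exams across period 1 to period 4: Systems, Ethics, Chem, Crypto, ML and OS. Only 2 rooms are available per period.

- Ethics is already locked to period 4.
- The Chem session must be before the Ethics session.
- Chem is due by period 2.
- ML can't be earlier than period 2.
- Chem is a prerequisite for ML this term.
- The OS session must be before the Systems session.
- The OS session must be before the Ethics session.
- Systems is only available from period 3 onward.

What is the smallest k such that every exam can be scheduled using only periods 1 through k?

The precedence chain requires at least 2 distinct periods.
With at most 2 per period and 6 exams, at least 3 periods are needed.
Ethics can't be placed before period 4, so the schedule must run through at least period 4.
4 works (last occupied period: period 4): for example Chem -> period 1; OS -> period 1; Ethics -> period 4; ML -> period 2; Systems -> period 3; Crypto -> period 2.

4 periods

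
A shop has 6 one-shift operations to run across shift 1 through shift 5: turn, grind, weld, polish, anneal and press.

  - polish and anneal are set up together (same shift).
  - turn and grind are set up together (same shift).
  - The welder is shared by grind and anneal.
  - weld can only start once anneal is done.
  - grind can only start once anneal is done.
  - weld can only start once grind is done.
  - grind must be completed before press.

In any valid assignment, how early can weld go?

shift 3

Precedence pushes weld to at least shift 3.
weld at shift 3 is achievable: press=shift 3, turn=shift 2, anneal=shift 1, grind=shift 2, weld=shift 3, polish=shift 1.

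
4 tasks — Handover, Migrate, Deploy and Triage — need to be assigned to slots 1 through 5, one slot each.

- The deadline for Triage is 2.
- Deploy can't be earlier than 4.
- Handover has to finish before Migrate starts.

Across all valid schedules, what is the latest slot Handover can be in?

4

Downstream work caps Handover at 4.
Handover at 4 is achievable: Deploy -> 4; Handover -> 4; Migrate -> 5; Triage -> 1.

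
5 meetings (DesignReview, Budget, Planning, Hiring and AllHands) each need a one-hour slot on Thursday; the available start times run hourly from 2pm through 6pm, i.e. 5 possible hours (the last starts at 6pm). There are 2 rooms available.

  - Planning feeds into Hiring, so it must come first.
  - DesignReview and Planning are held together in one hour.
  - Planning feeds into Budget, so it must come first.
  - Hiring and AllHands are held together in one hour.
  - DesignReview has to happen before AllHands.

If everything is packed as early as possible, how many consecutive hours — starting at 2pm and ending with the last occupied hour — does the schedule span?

The precedence chain requires at least 2 distinct hours.
With at most 2 per hour and 5 meetings, at least 3 hours are needed.
3 works (last occupied hour: 4pm): for example Planning in 2pm; AllHands in 4pm; Hiring in 4pm; DesignReview in 2pm; Budget in 3pm.

3 hours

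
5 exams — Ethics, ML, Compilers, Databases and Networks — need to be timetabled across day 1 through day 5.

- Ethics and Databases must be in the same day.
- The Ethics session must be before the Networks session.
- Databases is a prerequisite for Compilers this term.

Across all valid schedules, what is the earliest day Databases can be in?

Downstream work caps Databases at day 4.
Databases at day 1 is achievable: Compilers in day 2, Databases in day 1, Networks in day 2, Ethics in day 1, ML in day 1.

day 1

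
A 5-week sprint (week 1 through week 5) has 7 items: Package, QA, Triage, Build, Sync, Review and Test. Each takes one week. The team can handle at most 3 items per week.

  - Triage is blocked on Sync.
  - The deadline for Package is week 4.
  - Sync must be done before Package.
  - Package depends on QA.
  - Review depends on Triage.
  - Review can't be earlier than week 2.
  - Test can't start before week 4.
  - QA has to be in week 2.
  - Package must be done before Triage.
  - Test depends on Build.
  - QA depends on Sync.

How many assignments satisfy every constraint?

Splitting on Build: it can be week 1 (2), week 2 (2), week 3 (2), week 4 (1). Listing each branch's schedules as (Package, QA, Triage, Sync, Review, Test) by week number:
Build=week 1: (3,2,4,1,5,4) (3,2,4,1,5,5) — 2.
Build=week 2: (3,2,4,1,5,4) (3,2,4,1,5,5) — 2.
Build=week 3: (3,2,4,1,5,4) (3,2,4,1,5,5) — 2.
Build=week 4: (3,2,4,1,5,5) — 1.
Summing: 2 + 2 + 2 + 1 = 7.

7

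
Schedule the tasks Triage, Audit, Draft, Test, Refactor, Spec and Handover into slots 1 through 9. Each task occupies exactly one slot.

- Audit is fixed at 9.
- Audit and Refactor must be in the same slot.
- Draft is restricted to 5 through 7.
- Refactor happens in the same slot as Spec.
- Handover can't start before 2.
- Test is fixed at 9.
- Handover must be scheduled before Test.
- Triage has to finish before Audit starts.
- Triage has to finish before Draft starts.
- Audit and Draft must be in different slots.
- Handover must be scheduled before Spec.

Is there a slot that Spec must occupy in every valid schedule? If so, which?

Spec must be in the same slot as Audit, which can't be before 9, so Spec is at least 9.
So Spec is pinned to 9.

9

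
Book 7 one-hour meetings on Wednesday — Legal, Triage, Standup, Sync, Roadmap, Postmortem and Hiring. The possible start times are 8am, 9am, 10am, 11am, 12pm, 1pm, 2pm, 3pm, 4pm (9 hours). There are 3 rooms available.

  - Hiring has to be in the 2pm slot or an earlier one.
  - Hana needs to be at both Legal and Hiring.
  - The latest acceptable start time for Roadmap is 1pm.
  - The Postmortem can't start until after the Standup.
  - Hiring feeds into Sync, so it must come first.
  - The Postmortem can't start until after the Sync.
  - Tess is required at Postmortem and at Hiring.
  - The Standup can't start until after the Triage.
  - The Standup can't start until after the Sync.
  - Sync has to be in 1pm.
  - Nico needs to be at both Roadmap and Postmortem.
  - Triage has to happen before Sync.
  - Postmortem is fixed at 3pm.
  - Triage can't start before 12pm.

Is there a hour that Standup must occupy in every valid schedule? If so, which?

Sync is fixed at 1pm and must come before Standup, so Standup is at least 2pm.
Postmortem is fixed at 3pm and must come after Standup, so Standup is at most 2pm.
So Standup must be 2pm.

2pm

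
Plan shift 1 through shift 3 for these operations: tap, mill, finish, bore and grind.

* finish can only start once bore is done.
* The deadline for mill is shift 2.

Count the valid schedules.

54

Splitting on tap: it can be shift 1 (18), shift 2 (18), shift 3 (18). Listing each branch's schedules as (mill, finish, bore, grind) by shift number:
tap=shift 1: (1,2,1,1) (1,2,1,2) (1,2,1,3) (1,3,1,1) (1,3,1,2) (1,3,1,3) (1,3,2,1) (1,3,2,2) (1,3,2,3) (2,2,1,1) (2,2,1,2) (2,2,1,3) (2,3,1,1) (2,3,1,2) (2,3,1,3) (2,3,2,1) (2,3,2,2) (2,3,2,3) — 18.
tap=shift 2: (1,2,1,1) (1,2,1,2) (1,2,1,3) (1,3,1,1) (1,3,1,2) (1,3,1,3) (1,3,2,1) (1,3,2,2) (1,3,2,3) (2,2,1,1) (2,2,1,2) (2,2,1,3) (2,3,1,1) (2,3,1,2) (2,3,1,3) (2,3,2,1) (2,3,2,2) (2,3,2,3) — 18.
tap=shift 3: (1,2,1,1) (1,2,1,2) (1,2,1,3) (1,3,1,1) (1,3,1,2) (1,3,1,3) (1,3,2,1) (1,3,2,2) (1,3,2,3) (2,2,1,1) (2,2,1,2) (2,2,1,3) (2,3,1,1) (2,3,1,2) (2,3,1,3) (2,3,2,1) (2,3,2,2) (2,3,2,3) — 18.
Summing: 18 + 18 + 18 = 54.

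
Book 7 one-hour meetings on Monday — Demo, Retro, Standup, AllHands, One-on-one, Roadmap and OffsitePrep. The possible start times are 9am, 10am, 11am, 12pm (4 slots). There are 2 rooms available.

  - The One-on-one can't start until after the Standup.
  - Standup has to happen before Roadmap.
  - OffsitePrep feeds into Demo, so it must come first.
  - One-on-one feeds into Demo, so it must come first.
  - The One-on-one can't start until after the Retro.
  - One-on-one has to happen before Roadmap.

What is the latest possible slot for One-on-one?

11am

Precedence pushes One-on-one to at least 10am; downstream work caps One-on-one at 11am.
One-on-one at 11am is achievable: OffsitePrep=10am; Retro=9am; Standup=9am; AllHands=10am; Roadmap=12pm; One-on-one=11am; Demo=12pm.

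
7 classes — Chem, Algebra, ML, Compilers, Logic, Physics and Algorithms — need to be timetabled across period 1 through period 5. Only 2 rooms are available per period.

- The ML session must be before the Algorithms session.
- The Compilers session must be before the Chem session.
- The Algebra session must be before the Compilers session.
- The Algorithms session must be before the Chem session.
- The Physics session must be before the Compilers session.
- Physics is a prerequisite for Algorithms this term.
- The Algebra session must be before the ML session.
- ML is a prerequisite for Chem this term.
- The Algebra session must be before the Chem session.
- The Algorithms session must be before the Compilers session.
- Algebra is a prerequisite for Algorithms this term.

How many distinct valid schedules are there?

Splitting on Logic: it can be period 1 (1), period 2 (1), period 3 (2), period 4 (2), period 5 (2). Listing each branch's schedules as (Chem, Algebra, ML, Compilers, Physics, Algorithms) by period number:
Logic=period 1: (5,1,2,4,2,3) — 1.
Logic=period 2: (5,1,2,4,1,3) — 1.
Logic=period 3: (5,1,2,4,1,3) (5,1,2,4,2,3) — 2.
Logic=period 4: (5,1,2,4,1,3) (5,1,2,4,2,3) — 2.
Logic=period 5: (5,1,2,4,1,3) (5,1,2,4,2,3) — 2.
Summing: 1 + 1 + 2 + 2 + 2 = 8.

8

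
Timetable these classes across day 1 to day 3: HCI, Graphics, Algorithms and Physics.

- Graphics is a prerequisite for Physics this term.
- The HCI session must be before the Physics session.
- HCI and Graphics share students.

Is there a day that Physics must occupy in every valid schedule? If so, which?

Precedence pushes Physics to at least day 2.
So Physics is pinned to day 3.

day 3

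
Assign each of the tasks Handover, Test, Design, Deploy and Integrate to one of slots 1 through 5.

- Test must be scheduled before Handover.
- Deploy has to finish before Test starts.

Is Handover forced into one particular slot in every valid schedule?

No

Handover can be 3 (e.g. Integrate in 1, Deploy in 1, Handover in 3, Test in 2, Design in 1) or 4 (e.g. Design -> 1; Integrate -> 1; Deploy -> 1; Handover -> 4; Test -> 2).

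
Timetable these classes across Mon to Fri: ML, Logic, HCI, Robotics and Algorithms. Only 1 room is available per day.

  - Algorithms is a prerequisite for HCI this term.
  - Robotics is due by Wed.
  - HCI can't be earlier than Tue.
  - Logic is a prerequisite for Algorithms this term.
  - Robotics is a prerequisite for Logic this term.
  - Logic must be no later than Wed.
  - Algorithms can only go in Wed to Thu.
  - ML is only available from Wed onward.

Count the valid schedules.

3

Enumerating: Logic=Tue; ML=Thu; HCI=Fri; Algorithms=Wed; Robotics=Mon | Logic in Tue, Algorithms in Wed, ML in Fri, Robotics in Mon, HCI in Thu | Logic -> Tue, Robotics -> Mon, Algorithms -> Thu, HCI -> Fri, ML -> Wed.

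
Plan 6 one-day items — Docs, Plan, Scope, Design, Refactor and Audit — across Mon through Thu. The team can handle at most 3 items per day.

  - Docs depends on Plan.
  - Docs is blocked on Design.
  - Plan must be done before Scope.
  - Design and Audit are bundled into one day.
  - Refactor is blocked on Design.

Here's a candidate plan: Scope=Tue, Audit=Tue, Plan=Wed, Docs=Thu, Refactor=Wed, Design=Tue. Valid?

The team can handle at most 3 items per day — holds.
Docs depends on Plan — holds.
Docs is blocked on Design — holds.
Design and Audit are bundled into one day — holds.
Refactor is blocked on Design — holds.
Plan must be done before Scope — violated.

Invalid. Plan must be done before Scope.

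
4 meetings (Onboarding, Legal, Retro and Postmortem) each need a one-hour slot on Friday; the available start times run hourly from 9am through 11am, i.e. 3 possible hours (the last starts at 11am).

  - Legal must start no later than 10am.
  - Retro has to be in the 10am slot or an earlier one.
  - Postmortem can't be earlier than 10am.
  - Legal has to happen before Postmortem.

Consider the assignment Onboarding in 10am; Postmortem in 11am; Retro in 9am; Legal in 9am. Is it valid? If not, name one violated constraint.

Retro has to be in the 10am slot or an earlier one — holds.
Legal must start no later than 10am — holds.
Postmortem can't be earlier than 10am — holds.
Legal has to happen before Postmortem — holds.

Valid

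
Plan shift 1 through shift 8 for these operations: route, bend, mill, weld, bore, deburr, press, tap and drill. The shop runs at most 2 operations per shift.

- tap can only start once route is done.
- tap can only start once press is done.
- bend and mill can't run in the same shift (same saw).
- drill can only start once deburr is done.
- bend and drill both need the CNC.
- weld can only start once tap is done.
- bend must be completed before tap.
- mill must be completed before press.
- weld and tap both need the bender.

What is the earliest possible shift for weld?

Precedence pushes weld to at least shift 4.
weld at shift 4 is achievable: mill in shift 1; weld in shift 4; bore in shift 5; deburr in shift 3; route in shift 1; press in shift 2; bend in shift 2; tap in shift 3; drill in shift 4.

shift 4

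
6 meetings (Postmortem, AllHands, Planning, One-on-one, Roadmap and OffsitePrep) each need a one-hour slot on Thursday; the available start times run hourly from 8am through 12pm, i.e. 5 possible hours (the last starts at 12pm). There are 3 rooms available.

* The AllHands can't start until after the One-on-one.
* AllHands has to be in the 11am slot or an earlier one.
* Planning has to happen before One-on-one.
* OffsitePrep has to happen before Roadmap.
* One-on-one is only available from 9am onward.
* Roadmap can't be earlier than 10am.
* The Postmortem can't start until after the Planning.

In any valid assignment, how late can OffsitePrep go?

Downstream work caps OffsitePrep at 11am.
OffsitePrep at 11am is achievable: Roadmap -> 12pm; AllHands -> 10am; OffsitePrep -> 11am; One-on-one -> 9am; Planning -> 8am; Postmortem -> 9am.

11am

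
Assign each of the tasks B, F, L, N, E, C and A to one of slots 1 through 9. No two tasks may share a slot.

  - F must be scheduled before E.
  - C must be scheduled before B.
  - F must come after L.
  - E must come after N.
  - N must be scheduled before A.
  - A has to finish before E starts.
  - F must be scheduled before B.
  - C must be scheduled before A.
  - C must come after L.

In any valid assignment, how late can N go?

Downstream work caps N at 7.
N at 7 is achievable: L=1, F=2, B=4, N=7, C=3, E=9, A=8.

7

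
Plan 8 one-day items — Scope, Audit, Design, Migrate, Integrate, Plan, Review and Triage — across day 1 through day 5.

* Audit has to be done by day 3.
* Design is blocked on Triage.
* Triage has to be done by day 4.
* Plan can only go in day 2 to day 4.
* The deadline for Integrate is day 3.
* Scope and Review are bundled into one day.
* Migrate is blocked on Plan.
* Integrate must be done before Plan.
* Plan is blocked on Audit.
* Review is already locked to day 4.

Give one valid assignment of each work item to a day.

Triage=day 1, Migrate=day 3, Integrate=day 1, Plan=day 2, Scope=day 4, Review=day 4, Audit=day 1, Design=day 2

Checking: Audit(day 1) before Plan(day 2); Integrate(day 1) before Plan(day 2); Plan(day 2) before Migrate(day 3); Triage(day 1) before Design(day 2); Scope = Review = day 4; Plan=day 2 in [day 2,day 4]; Integrate=day 1 in [day 1,day 3]; Audit=day 1 in [day 1,day 3]; Review=day 4 in [day 4,day 4]; Triage=day 1 in [day 1,day 4].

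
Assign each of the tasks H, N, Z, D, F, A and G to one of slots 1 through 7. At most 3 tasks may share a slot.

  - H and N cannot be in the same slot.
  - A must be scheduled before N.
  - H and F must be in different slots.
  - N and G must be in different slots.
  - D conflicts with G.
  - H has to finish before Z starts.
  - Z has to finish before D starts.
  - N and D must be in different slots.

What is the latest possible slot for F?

7

F at 7 is achievable: Z in 2; H in 1; F in 7; G in 1; N in 2; D in 3; A in 1.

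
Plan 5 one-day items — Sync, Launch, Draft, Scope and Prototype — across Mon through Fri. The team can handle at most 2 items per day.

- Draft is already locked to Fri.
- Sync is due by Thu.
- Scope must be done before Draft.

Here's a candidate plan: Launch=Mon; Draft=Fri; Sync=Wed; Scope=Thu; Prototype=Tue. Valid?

Valid

Draft is already locked to Fri — holds.
The team can handle at most 2 items per day — holds.
Sync is due by Thu — holds.
Scope must be done before Draft — holds.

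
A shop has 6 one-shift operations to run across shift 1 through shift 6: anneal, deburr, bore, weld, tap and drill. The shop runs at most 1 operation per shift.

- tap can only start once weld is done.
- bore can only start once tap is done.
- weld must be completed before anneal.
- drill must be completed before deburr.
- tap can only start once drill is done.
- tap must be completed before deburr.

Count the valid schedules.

Splitting on anneal: it can be shift 2 (2), shift 3 (4), shift 4 (4), shift 5 (4), shift 6 (4). Listing each branch's schedules as (deburr, bore, weld, tap, drill) by shift number:
anneal=shift 2: (5,6,1,4,3) (6,5,1,4,3) — 2.
anneal=shift 3: (5,6,1,4,2) (5,6,2,4,1) (6,5,1,4,2) (6,5,2,4,1) — 4.
anneal=shift 4: (5,6,1,3,2) (5,6,2,3,1) (6,5,1,3,2) (6,5,2,3,1) — 4.
anneal=shift 5: (4,6,1,3,2) (4,6,2,3,1) (6,4,1,3,2) (6,4,2,3,1) — 4.
anneal=shift 6: (4,5,1,3,2) (4,5,2,3,1) (5,4,1,3,2) (5,4,2,3,1) — 4.
Summing: 2 + 4 + 4 + 4 + 4 = 18.

18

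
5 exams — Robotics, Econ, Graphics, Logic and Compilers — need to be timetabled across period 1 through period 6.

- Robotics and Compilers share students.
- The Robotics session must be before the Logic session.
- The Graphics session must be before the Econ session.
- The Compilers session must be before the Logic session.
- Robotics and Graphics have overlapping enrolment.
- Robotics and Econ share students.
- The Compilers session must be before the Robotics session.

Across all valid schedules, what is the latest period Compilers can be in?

Downstream work caps Compilers at period 4.
Compilers at period 4 is achievable: Logic=period 6; Robotics=period 5; Compilers=period 4; Econ=period 2; Graphics=period 1.

period 4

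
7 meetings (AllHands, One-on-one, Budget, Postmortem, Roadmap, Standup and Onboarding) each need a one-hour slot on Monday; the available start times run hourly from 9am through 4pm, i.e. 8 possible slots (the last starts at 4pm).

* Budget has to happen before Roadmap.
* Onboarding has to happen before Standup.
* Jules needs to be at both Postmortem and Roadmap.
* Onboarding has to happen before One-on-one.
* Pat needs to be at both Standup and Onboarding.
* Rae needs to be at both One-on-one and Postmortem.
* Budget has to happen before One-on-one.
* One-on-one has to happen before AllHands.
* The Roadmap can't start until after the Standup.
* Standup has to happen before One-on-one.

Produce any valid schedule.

Onboarding in 9am; One-on-one in 11am; Budget in 9am; Postmortem in 9am; AllHands in 12pm; Roadmap in 11am; Standup in 10am

Checking: Budget(9am) before One-on-one(11am); Onboarding(9am) before One-on-one(11am); Onboarding(9am) before Standup(10am); Standup(10am) before One-on-one(11am); Budget(9am) before Roadmap(11am); Standup(10am) before Roadmap(11am); One-on-one(11am) before AllHands(12pm); Standup(10am) != Onboarding(9am); Postmortem(9am) != Roadmap(11am); One-on-one(11am) != Postmortem(9am).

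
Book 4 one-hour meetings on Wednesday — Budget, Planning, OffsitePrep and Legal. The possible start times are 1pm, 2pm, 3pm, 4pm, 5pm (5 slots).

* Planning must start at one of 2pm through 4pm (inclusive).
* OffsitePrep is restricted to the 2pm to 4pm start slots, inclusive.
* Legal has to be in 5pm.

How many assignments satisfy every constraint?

45

Splitting on Budget: it can be 1pm (9), 2pm (9), 3pm (9), 4pm (9), 5pm (9). Listing each branch's schedules as (Planning, OffsitePrep, Legal):
Budget=1pm: (2pm,2pm,5pm) (2pm,3pm,5pm) (2pm,4pm,5pm) (3pm,2pm,5pm) (3pm,3pm,5pm) (3pm,4pm,5pm) (4pm,2pm,5pm) (4pm,3pm,5pm) (4pm,4pm,5pm) — 9.
Budget=2pm: (2pm,2pm,5pm) (2pm,3pm,5pm) (2pm,4pm,5pm) (3pm,2pm,5pm) (3pm,3pm,5pm) (3pm,4pm,5pm) (4pm,2pm,5pm) (4pm,3pm,5pm) (4pm,4pm,5pm) — 9.
Budget=3pm: (2pm,2pm,5pm) (2pm,3pm,5pm) (2pm,4pm,5pm) (3pm,2pm,5pm) (3pm,3pm,5pm) (3pm,4pm,5pm) (4pm,2pm,5pm) (4pm,3pm,5pm) (4pm,4pm,5pm) — 9.
Budget=4pm: (2pm,2pm,5pm) (2pm,3pm,5pm) (2pm,4pm,5pm) (3pm,2pm,5pm) (3pm,3pm,5pm) (3pm,4pm,5pm) (4pm,2pm,5pm) (4pm,3pm,5pm) (4pm,4pm,5pm) — 9.
Budget=5pm: (2pm,2pm,5pm) (2pm,3pm,5pm) (2pm,4pm,5pm) (3pm,2pm,5pm) (3pm,3pm,5pm) (3pm,4pm,5pm) (4pm,2pm,5pm) (4pm,3pm,5pm) (4pm,4pm,5pm) — 9.
Summing: 9 + 9 + 9 + 9 + 9 = 45.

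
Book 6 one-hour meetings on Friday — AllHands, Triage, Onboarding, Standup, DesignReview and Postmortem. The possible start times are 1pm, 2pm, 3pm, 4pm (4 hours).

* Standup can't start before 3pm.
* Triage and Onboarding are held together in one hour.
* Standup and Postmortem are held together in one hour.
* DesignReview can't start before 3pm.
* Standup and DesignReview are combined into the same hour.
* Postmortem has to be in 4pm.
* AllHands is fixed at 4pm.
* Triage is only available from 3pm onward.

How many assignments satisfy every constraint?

Enumerating: Postmortem=4pm, DesignReview=4pm, Standup=4pm, Triage=3pm, AllHands=4pm, Onboarding=3pm | AllHands in 4pm; Triage in 4pm; DesignReview in 4pm; Standup in 4pm; Postmortem in 4pm; Onboarding in 4pm.

2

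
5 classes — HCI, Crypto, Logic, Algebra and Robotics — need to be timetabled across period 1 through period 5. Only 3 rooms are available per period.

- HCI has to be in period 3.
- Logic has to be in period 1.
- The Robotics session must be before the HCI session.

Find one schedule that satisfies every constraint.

Crypto=period 1; Logic=period 1; HCI=period 3; Algebra=period 2; Robotics=period 1

Checking: Robotics(period 1) before HCI(period 3); Logic=period 1 in [period 1,period 1]; HCI=period 3 in [period 3,period 3]; max 3 per period (cap 3).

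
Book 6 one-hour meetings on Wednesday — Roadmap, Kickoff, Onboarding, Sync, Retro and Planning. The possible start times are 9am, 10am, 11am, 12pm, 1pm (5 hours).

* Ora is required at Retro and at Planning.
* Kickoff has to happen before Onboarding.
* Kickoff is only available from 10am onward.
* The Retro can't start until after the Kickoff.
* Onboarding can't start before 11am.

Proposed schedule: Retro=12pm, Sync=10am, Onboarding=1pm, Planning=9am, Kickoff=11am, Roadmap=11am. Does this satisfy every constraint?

Yes, all constraints hold

Kickoff has to happen before Onboarding — holds.
Ora is required at Retro and at Planning — holds.
The Retro can't start until after the Kickoff — holds.
Kickoff is only available from 10am onward — holds.
Onboarding can't start before 11am — holds.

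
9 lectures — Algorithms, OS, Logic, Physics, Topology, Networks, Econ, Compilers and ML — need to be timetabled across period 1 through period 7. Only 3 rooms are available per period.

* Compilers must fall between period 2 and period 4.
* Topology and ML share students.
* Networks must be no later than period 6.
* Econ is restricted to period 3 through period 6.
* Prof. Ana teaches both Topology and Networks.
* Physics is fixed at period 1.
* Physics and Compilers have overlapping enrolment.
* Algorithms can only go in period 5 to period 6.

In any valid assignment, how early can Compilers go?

period 2

Compilers is available from period 2; Compilers's own window allows nothing later than period 4.
Compilers at period 2 is achievable: Compilers -> period 2, Topology -> period 2, Physics -> period 1, Algorithms -> period 5, Networks -> period 1, ML -> period 3, OS -> period 1, Econ -> period 3, Logic -> period 2.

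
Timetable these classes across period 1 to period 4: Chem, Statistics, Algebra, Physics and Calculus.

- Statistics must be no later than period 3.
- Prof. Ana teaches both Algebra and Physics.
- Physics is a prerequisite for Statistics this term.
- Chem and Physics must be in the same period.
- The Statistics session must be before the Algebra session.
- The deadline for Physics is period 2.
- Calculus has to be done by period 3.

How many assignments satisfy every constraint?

12

Splitting on Chem: it can be period 1 (9), period 2 (3). Listing each branch's schedules as (Statistics, Algebra, Physics, Calculus) by period number:
Chem=period 1: (2,3,1,1) (2,3,1,2) (2,3,1,3) (2,4,1,1) (2,4,1,2) (2,4,1,3) (3,4,1,1) (3,4,1,2) (3,4,1,3) — 9.
Chem=period 2: (3,4,2,1) (3,4,2,2) (3,4,2,3) — 3.
Summing: 9 + 3 = 12.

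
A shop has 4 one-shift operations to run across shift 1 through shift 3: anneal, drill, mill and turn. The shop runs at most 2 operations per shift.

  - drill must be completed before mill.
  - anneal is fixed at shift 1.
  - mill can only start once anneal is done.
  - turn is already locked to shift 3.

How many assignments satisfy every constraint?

Enumerating: mill=shift 2, drill=shift 1, anneal=shift 1, turn=shift 3 | anneal=shift 1, mill=shift 3, turn=shift 3, drill=shift 1 | turn -> shift 3; mill -> shift 3; anneal -> shift 1; drill -> shift 2.

3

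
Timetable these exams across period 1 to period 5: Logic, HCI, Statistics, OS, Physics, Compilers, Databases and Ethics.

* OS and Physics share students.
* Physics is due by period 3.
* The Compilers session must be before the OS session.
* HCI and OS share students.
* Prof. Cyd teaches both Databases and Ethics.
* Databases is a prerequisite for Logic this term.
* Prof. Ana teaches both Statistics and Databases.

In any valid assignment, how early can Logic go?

period 2

Precedence pushes Logic to at least period 2.
Logic at period 2 is achievable: HCI in period 1; Physics in period 1; Statistics in period 2; OS in period 2; Logic in period 2; Compilers in period 1; Databases in period 1; Ethics in period 2.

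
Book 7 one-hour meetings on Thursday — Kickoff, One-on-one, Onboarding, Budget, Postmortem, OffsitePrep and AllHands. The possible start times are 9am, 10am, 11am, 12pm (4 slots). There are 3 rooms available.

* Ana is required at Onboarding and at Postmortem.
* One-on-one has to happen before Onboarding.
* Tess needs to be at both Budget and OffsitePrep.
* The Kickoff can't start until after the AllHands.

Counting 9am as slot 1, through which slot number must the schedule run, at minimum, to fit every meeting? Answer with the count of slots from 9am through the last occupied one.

The precedence chain requires at least 2 distinct slots.
With at most 3 per slot and 7 meetings, at least 3 slots are needed.
3 works (last occupied slot: 11am): for example Kickoff -> 10am, Postmortem -> 11am, AllHands -> 9am, Budget -> 9am, OffsitePrep -> 10am, Onboarding -> 10am, One-on-one -> 9am.

3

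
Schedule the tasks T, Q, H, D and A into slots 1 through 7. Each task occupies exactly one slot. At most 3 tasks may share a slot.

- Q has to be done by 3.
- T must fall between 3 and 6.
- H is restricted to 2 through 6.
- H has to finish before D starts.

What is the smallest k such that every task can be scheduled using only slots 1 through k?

The precedence chain requires at least 2 distinct slots.
With at most 3 per slot and 5 tasks, at least 2 slots are needed.
T can't be placed before 3, so the schedule must run through at least slot 3.
3 works (last occupied slot: 3): for example Q=1; T=3; D=3; A=1; H=2.

3 slots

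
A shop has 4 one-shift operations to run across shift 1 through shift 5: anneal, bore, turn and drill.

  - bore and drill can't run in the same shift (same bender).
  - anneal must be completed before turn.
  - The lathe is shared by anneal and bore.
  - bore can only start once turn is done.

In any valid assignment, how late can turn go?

Precedence pushes turn to at least shift 2; downstream work caps turn at shift 4.
turn at shift 4 is achievable: turn=shift 4, bore=shift 5, drill=shift 1, anneal=shift 1.

shift 4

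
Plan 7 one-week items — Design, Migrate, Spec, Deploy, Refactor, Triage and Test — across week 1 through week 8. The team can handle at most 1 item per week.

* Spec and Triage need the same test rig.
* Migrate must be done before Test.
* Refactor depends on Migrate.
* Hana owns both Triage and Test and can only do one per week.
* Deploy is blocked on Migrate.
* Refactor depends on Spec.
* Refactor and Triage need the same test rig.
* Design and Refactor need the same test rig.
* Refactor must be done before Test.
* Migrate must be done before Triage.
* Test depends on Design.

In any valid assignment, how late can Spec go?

week 6

Downstream work caps Spec at week 6.
Spec at week 6 is achievable: Design in week 2, Triage in week 4, Migrate in week 1, Spec in week 6, Deploy in week 3, Refactor in week 7, Test in week 8.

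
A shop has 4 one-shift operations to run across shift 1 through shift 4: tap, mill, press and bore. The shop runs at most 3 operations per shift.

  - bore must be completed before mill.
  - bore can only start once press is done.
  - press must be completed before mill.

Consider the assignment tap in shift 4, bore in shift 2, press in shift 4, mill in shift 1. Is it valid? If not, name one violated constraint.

bore can only start once press is done — violated.
press must be completed before mill — violated.
bore must be completed before mill — violated.
The shop runs at most 3 operations per shift — holds.

Invalid. press must be completed before mill.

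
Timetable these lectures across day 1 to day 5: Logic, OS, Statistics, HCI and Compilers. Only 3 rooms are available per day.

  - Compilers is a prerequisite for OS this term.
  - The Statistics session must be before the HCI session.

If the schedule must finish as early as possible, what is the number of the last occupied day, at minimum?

day 2

The precedence chain requires at least 2 distinct days.
With at most 3 per day and 5 lectures, at least 2 days are needed.
2 works (last occupied day: day 2): for example Logic=day 1, OS=day 2, HCI=day 2, Statistics=day 1, Compilers=day 1.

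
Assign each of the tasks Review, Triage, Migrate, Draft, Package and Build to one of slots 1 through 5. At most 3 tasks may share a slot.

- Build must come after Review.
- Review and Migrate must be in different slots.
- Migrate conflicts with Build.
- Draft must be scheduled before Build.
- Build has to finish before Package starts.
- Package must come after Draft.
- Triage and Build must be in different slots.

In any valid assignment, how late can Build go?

Precedence pushes Build to at least 2; downstream work caps Build at 4.
Build at 4 is achievable: Draft in 1; Package in 5; Review in 1; Triage in 1; Migrate in 2; Build in 4.

4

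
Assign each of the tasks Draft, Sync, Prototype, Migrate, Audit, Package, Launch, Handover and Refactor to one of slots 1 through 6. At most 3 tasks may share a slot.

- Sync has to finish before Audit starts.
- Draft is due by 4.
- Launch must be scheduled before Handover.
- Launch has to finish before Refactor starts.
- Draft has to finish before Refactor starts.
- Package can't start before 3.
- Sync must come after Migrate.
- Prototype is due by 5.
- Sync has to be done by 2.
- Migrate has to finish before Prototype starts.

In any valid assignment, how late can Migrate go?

1

Downstream work caps Migrate at 1.
Migrate at 1 is achievable: Package=3, Audit=3, Refactor=2, Migrate=1, Handover=3, Draft=1, Prototype=2, Sync=2, Launch=1.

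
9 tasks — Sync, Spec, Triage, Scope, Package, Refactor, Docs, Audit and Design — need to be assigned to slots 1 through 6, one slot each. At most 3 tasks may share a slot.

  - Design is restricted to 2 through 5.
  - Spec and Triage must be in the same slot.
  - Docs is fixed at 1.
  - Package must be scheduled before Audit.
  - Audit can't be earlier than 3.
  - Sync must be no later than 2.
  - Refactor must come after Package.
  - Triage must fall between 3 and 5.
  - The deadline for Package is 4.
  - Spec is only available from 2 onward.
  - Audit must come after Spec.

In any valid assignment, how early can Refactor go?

2

Precedence pushes Refactor to at least 2.
Refactor at 2 is achievable: Scope=2; Package=1; Design=2; Spec=3; Triage=3; Sync=1; Docs=1; Refactor=2; Audit=4.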